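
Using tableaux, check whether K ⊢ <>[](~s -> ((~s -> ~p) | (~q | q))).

Tableau for the negation ~<>[](~s -> ((~s -> ~p) | (~q | q))):
1. ~<>[](~s -> ((~s -> ~p) | (~q | q))), 0
The negation has an open branch (countermodel exists).

No, not valid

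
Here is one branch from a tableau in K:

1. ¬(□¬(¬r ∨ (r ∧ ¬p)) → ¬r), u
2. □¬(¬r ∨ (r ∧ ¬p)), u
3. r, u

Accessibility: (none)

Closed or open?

Not closed

No atom appears with both signs at the same world.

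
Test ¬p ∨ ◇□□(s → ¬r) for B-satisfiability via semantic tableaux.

1. ¬p ∨ ◇□□(s → ¬r), 0
2. ◇□□(s → ¬r), 0
3. □□(s → ¬r), 1
4. □(s → ¬r), 0
5. □(s → ¬r), 1
6. s → ¬r, 0
7. s → ¬r, 1
8. ¬r, 0
9. ¬r, 1
Accessibility: 0R0, 0R1, 1R0, 1R1

Yes, satisfiable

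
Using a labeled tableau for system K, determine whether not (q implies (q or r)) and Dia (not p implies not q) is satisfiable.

1. not (q implies (q or r)) and Dia (not p implies not q), w0
2. not (q implies (q or r)), w0
3. Dia (not p implies not q), w0
4. q, w0
5. not (q or r), w0
6. not q, w0
7. not r, w0
Branch closes: q and not q both at w0.
All branches of the tableau close; one closing branch shown above.

Unsatisfiable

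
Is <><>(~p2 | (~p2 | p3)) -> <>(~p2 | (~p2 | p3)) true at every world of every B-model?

Tableau for the negation ~(<><>(~p2 | (~p2 | p3)) -> <>(~p2 | (~p2 | p3))):
1. ~(<><>(~p2 | (~p2 | p3)) -> <>(~p2 | (~p2 | p3))), 0
2. <><>(~p2 | (~p2 | p3)), 0   [~->-rule on 1]
3. ~<>(~p2 | (~p2 | p3)), 0   [~->-rule on 1]
4. ~(~p2 | (~p2 | p3)), 0   [~<>-rule on 3 via 0R0]
5. p2, 0   [~|-rule on 4]
6. ~(~p2 | p3), 0   [~|-rule on 4]
7. ~p3, 0   [~|-rule on 6]
8. <>(~p2 | (~p2 | p3)), 1   [<>-rule on 2: fresh world 1, 0R1]
9. ~(~p2 | (~p2 | p3)), 1   [~<>-rule on 3 via 0R1]
10. p2, 1   [~|-rule on 9]
11. ~(~p2 | p3), 1   [~|-rule on 9]
12. ~p3, 1   [~|-rule on 11]
13. ~p2 | (~p2 | p3), 2   [<>-rule on 8: fresh world 2, 1R2]
14. ~p2 | p3, 2   [|-rule on 13 (branches; this branch)]
15. p3, 2   [|-rule on 14 (branches; this branch)]
Accessibility: 0R0, 0R1, 1R0, 1R1, 1R2, 2R1, 2R2
The negation has an open branch (countermodel exists).

No, not valid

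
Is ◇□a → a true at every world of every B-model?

Yes, valid

Tableau for the negation ¬(◇□a → a):
1. ¬(◇□a → a), 0
2. ◇□a, 0   [¬→-rule on 1]
3. ¬a, 0   [¬→-rule on 1]
4. □a, 1   [◇-rule on 2: fresh world 1, 0R1]
5. a, 0   [□-rule on 4 via 1R0]
Accessibility: 0R0, 0R1, 1R0, 1R1
Branch closes: a and ¬a both at 0.
Every branch of the negation's tableau closes; the branch above is one of them.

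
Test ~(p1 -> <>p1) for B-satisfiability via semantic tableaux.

No, unsatisfiable

1. ~(p1 -> <>p1), 0
2. p1, 0   [~->-rule on 1]
3. ~<>p1, 0   [~->-rule on 1]
4. ~p1, 0   [~<>-rule on 3 via 0R0]
Accessibility: 0R0
Branch closes: p1 and ~p1 both at 0.
All branches of the tableau close; one closing branch shown above.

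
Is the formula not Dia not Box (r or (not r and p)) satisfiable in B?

1. not Dia not Box (r or (not r and p)), w0
2. Box (r or (not r and p)), w0
3. r or (not r and p), w0
4. not r and p, w0
5. not r, w0
6. p, w0
Accessibility: w0Rw0

Yes, satisfiable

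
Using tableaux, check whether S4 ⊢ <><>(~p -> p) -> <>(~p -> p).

Tableau for the negation ~(<><>(~p -> p) -> <>(~p -> p)):
1. ~(<><>(~p -> p) -> <>(~p -> p)), u
2. <><>(~p -> p), u
3. ~<>(~p -> p), u
4. ~(~p -> p), u
5. ~p, u
6. <>(~p -> p), v
7. ~(~p -> p), v
8. ~p, v
9. ~p -> p, w
10. ~(~p -> p), w
11. ~p, w
12. p, w
Accessibility: uRu, uRv, uRw, vRv, vRw, wRw
Branch closes: p and ~p both at w.
All branches of the negation close; one closing branch shown above.

Yes, valid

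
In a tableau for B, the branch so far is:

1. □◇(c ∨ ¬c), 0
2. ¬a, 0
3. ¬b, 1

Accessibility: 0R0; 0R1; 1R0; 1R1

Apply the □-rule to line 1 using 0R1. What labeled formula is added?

◇(c ∨ ¬c), 1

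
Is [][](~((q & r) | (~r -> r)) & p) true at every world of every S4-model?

Tableau for the negation ~[][](~((q & r) | (~r -> r)) & p):
1. ~[][](~((q & r) | (~r -> r)) & p), u
2. ~[](~((q & r) | (~r -> r)) & p), v
3. ~(~((q & r) | (~r -> r)) & p), w
4. ~p, w
Accessibility: uRu, uRv, uRw, vRv, vRw, wRw
The negation has an open branch (countermodel exists).

Not valid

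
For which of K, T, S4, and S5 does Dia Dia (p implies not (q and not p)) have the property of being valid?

T, S4, S5

T-tableau for the negation not Dia Dia (p implies not (q and not p)):
1. not Dia Dia (p implies not (q and not p)), w0
2. not Dia (p implies not (q and not p)), w0   [neg-Dia-rule on 1 via w0Rw0]
3. not (p implies not (q and not p)), w0   [neg-Dia-rule on 2 via w0Rw0]
4. p, w0   [neg-implies-rule on 3]
5. q and not p, w0   [neg-implies-rule on 3]
6. q, w0   [and-rule on 5]
7. not p, w0   [and-rule on 5]
Accessibility: w0Rw0
Branch closes: p and not p both at w0.
Every branch closes (one shown): valid in T, hence also in S4, S5 (every theorem of T is a theorem of S4 and S5).
K-tableau for the negation not Dia Dia (p implies not (q and not p)):
1. not Dia Dia (p implies not (q and not p)), w0
Complete open branch: countermodel on a K-frame, so not valid in K.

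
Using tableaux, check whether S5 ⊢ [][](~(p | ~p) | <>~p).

Tableau for the negation ~[][](~(p | ~p) | <>~p):
1. ~[][](~(p | ~p) | <>~p), u
2. ~[](~(p | ~p) | <>~p), v
3. ~(~(p | ~p) | <>~p), w
4. p | ~p, w
5. ~<>~p, w
6. p, u
7. p, v
8. p, w
Accessibility: uRu, uRv, uRw, vRu, vRv, vRw, wRu, wRv, wRw
The negation has an open branch (countermodel exists).

Invalid (countermodel exists)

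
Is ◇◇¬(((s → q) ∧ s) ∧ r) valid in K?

Tableau for the negation ¬◇◇¬(((s → q) ∧ s) ∧ r):
1. ¬◇◇¬(((s → q) ∧ s) ∧ r), 0
The negation has an open branch (countermodel exists).

Invalid (countermodel exists)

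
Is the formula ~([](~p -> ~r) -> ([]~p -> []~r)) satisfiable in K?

1. ~([](~p -> ~r) -> ([]~p -> []~r)), 0
2. [](~p -> ~r), 0
3. ~([]~p -> []~r), 0
4. []~p, 0
5. ~[]~r, 0
6. r, 1
7. ~p -> ~r, 1
8. ~p, 1
9. ~r, 1
Accessibility: 0R1
Branch closes: r and ~r both at 1.
Every branch closes; the branch above is one of them.

No, unsatisfiable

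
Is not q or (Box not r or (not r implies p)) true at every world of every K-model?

Invalid (countermodel exists)

Tableau for the negation not (not q or (Box not r or (not r implies p))):
1. not (not q or (Box not r or (not r implies p))), w0
2. q, w0
3. not (Box not r or (not r implies p)), w0
4. not Box not r, w0
5. not (not r implies p), w0
6. not r, w0
7. not p, w0
8. r, w1
Accessibility: w0Rw1
The negation has an open branch (countermodel exists).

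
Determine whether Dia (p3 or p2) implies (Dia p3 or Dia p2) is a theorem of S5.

Yes, valid

Tableau for the negation not (Dia (p3 or p2) implies (Dia p3 or Dia p2)):
1. not (Dia (p3 or p2) implies (Dia p3 or Dia p2)), 0
2. Dia (p3 or p2), 0
3. not (Dia p3 or Dia p2), 0
4. not Dia p3, 0
5. not Dia p2, 0
6. not p3, 0
7. not p2, 0
8. p3 or p2, 1
9. not p3, 1
10. not p2, 1
11. p2, 1
Accessibility: 0R0, 0R1, 1R0, 1R1
Branch closes: p2 and not p2 both at 1.
Every branch of the negation's tableau closes; the branch above is one of them.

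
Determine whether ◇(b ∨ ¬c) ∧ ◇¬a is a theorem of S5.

Tableau for the negation ¬(◇(b ∨ ¬c) ∧ ◇¬a):
1. ¬(◇(b ∨ ¬c) ∧ ◇¬a), 0
2. ¬◇¬a, 0
3. a, 0
Accessibility: 0R0
The negation has an open branch (countermodel exists).

Not valid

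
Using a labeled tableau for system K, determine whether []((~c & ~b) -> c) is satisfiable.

Satisfiable

1. []((~c & ~b) -> c), 0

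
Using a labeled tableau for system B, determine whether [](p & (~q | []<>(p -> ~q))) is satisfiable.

Satisfiable (open branch found)

1. [](p & (~q | []<>(p -> ~q))), u
2. p & (~q | []<>(p -> ~q)), u   [[]-rule on 1 via uRu]
3. p, u   [&-rule on 2]
4. ~q | []<>(p -> ~q), u   [&-rule on 2]
5. []<>(p -> ~q), u   [|-rule on 4 (branches; this branch)]
6. <>(p -> ~q), u   [[]-rule on 5 via uRu]
7. p -> ~q, v   [<>-rule on 6: fresh world v, uRv]
8. p & (~q | []<>(p -> ~q)), v   [[]-rule on 1 via uRv]
9. p, v   [&-rule on 8]
10. ~q | []<>(p -> ~q), v   [&-rule on 8]
11. <>(p -> ~q), v   [[]-rule on 5 via uRv]
12. ~q, v   [->-rule on 7 (branches; this branch)]
13. []<>(p -> ~q), v   [|-rule on 10 (branches; this branch)]
14. p -> ~q, w   [<>-rule on 11: fresh world w, vRw]
15. <>(p -> ~q), w   [[]-rule on 13 via vRw]
16. ~q, w   [->-rule on 14 (branches; this branch)]
17. p -> ~q, x   [<>-rule on 15: fresh world x, wRx]
18. ~q, x   [->-rule on 17 (branches; this branch)]
Accessibility: uRu, uRv, vRu, vRv, vRw, wRv, wRw, wRx, xRw, xRx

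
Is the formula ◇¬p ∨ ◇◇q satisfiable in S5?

Satisfiable (open branch found)

1. ◇¬p ∨ ◇◇q, u
2. ◇◇q, u
3. ◇q, v
4. q, w
Accessibility: uRu, uRv, uRw, vRu, vRv, vRw, wRu, wRv, wRw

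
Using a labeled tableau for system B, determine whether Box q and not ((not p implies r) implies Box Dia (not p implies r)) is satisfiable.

Unsatisfiable

1. Box q and not ((not p implies r) implies Box Dia (not p implies r)), u
2. Box q, u   [and-rule on 1]
3. not ((not p implies r) implies Box Dia (not p implies r)), u   [and-rule on 1]
4. not p implies r, u   [neg-implies-rule on 3]
5. not Box Dia (not p implies r), u   [neg-implies-rule on 3]
6. q, u   [Box-rule on 2 via uRu]
7. r, u   [implies-rule on 4 (branches; this branch)]
8. not Dia (not p implies r), v   [neg-Box-rule on 5: fresh world v, uRv]
9. q, v   [Box-rule on 2 via uRv]
10. not (not p implies r), u   [neg-Dia-rule on 8 via vRu]
11. not p, u   [neg-implies-rule on 10]
12. not r, u   [neg-implies-rule on 10]
Accessibility: uRu, uRv, vRu, vRv
Branch closes: r and not r both at u.
All branches of the tableau close; one closing branch shown above.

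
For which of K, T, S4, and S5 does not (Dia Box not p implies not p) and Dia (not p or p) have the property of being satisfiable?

K, T, S4

S5-tableau for the formula:
1. not (Dia Box not p implies not p) and Dia (not p or p), 0
2. not (Dia Box not p implies not p), 0
3. Dia (not p or p), 0
4. Dia Box not p, 0
5. p, 0
6. not p or p, 1
7. p, 1
8. Box not p, 2
9. not p, 0
Accessibility: 0R0, 0R1, 0R2, 1R0, 1R1, 1R2, 2R0, 2R1, 2R2
Branch closes: p and not p both at 0.
Every branch closes (one shown): unsatisfiable in S5.
S4-tableau for the formula:
1. not (Dia Box not p implies not p) and Dia (not p or p), 0
2. not (Dia Box not p implies not p), 0
3. Dia (not p or p), 0
4. Dia Box not p, 0
5. p, 0
6. not p or p, 1
7. p, 1
8. Box not p, 2
9. not p, 2
Accessibility: 0R0, 0R1, 0R2, 1R1, 2R2
Complete open branch: satisfiable in S4, hence also in K, T (this S4-model is also a K-model and a T-model).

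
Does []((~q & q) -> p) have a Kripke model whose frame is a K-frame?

Satisfiable

1. []((~q & q) -> p), w0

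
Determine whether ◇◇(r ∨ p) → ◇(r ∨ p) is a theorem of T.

Invalid (countermodel exists)

Tableau for the negation ¬(◇◇(r ∨ p) → ◇(r ∨ p)):
1. ¬(◇◇(r ∨ p) → ◇(r ∨ p)), w0
2. ◇◇(r ∨ p), w0
3. ¬◇(r ∨ p), w0
4. ¬(r ∨ p), w0
5. ¬r, w0
6. ¬p, w0
7. ◇(r ∨ p), w1
8. ¬(r ∨ p), w1
9. ¬r, w1
10. ¬p, w1
11. r ∨ p, w2
12. p, w2
Accessibility: w0Rw0, w0Rw1, w1Rw1, w1Rw2, w2Rw2
The negation has an open branch (countermodel exists).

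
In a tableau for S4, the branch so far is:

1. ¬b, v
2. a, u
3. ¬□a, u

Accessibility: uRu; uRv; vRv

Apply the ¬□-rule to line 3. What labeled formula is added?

a fresh world w with uRw, and ¬a at w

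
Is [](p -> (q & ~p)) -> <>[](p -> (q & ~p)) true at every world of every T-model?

Tableau for the negation ~([](p -> (q & ~p)) -> <>[](p -> (q & ~p))):
1. ~([](p -> (q & ~p)) -> <>[](p -> (q & ~p))), u
2. [](p -> (q & ~p)), u
3. ~<>[](p -> (q & ~p)), u
4. p -> (q & ~p), u
5. ~[](p -> (q & ~p)), u
6. q & ~p, u
7. q, u
8. ~p, u
9. ~(p -> (q & ~p)), v
10. p, v
11. ~(q & ~p), v
12. p -> (q & ~p), v
13. ~[](p -> (q & ~p)), v
14. q & ~p, v
15. q, v
16. ~p, v
Accessibility: uRu, uRv, vRv
Branch closes: p and ~p both at v.
All branches of the negation close; one closing branch shown above.

Valid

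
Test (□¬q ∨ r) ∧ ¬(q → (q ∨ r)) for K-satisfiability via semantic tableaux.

Unsatisfiable

1. (□¬q ∨ r) ∧ ¬(q → (q ∨ r)), u
2. □¬q ∨ r, u
3. ¬(q → (q ∨ r)), u
4. q, u
5. ¬(q ∨ r), u
6. ¬q, u
7. ¬r, u
Branch closes: q and ¬q both at u.
(One branch shown.) All branches close.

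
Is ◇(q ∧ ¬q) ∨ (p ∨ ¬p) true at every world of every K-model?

Yes, valid

Tableau for the negation ¬(◇(q ∧ ¬q) ∨ (p ∨ ¬p)):
1. ¬(◇(q ∧ ¬q) ∨ (p ∨ ¬p)), 0
2. ¬◇(q ∧ ¬q), 0
3. ¬(p ∨ ¬p), 0
4. ¬p, 0
5. p, 0
Branch closes: p and ¬p both at 0.
Every branch of the negation's tableau closes; the branch above is one of them.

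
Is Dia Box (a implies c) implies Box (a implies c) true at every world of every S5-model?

Valid in S5

Tableau for the negation not (Dia Box (a implies c) implies Box (a implies c)):
1. not (Dia Box (a implies c) implies Box (a implies c)), u
2. Dia Box (a implies c), u
3. not Box (a implies c), u
4. Box (a implies c), v
5. a implies c, u
6. a implies c, v
7. c, u
8. c, v
9. not (a implies c), w
10. a, w
11. not c, w
12. a implies c, w
13. c, w
Accessibility: uRu, uRv, uRw, vRu, vRv, vRw, wRu, wRv, wRw
Branch closes: c and not c both at w.
All branches of the negation close; one closing branch shown above.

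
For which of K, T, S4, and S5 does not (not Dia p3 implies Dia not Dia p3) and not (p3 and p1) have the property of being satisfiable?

K

T-tableau for the formula:
1. not (not Dia p3 implies Dia not Dia p3) and not (p3 and p1), u
2. not (not Dia p3 implies Dia not Dia p3), u   [and-rule on 1]
3. not (p3 and p1), u   [and-rule on 1]
4. not Dia p3, u   [neg-implies-rule on 2]
5. not Dia not Dia p3, u   [neg-implies-rule on 2]
6. not p3, u   [neg-Dia-rule on 4 via uRu]
7. Dia p3, u   [neg-Dia-rule on 5 via uRu]
8. not p1, u   [neg-and-rule on 3 (branches; this branch)]
9. p3, v   [Dia-rule on 7: fresh world v, uRv]
10. not p3, v   [neg-Dia-rule on 4 via uRv]
Accessibility: uRu, uRv, vRv
Branch closes: p3 and not p3 both at v.
Every branch closes (one shown): unsatisfiable in T, hence also in S4, S5 (every S4/S5-frame is a T-frame).
K-tableau for the formula:
1. not (not Dia p3 implies Dia not Dia p3) and not (p3 and p1), u
2. not (not Dia p3 implies Dia not Dia p3), u   [and-rule on 1]
3. not (p3 and p1), u   [and-rule on 1]
4. not Dia p3, u   [neg-implies-rule on 2]
5. not Dia not Dia p3, u   [neg-implies-rule on 2]
6. not p1, u   [neg-and-rule on 3 (branches; this branch)]
Complete open branch: satisfiable in K.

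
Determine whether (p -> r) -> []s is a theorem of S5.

Tableau for the negation ~((p -> r) -> []s):
1. ~((p -> r) -> []s), u
2. p -> r, u
3. ~[]s, u
4. r, u
5. ~s, v
Accessibility: uRu, uRv, vRu, vRv
The negation has an open branch (countermodel exists).

Not valid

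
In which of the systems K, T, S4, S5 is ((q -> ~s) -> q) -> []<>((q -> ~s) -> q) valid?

S5

S5-tableau for the negation ~(((q -> ~s) -> q) -> []<>((q -> ~s) -> q)):
1. ~(((q -> ~s) -> q) -> []<>((q -> ~s) -> q)), w0
2. (q -> ~s) -> q, w0
3. ~[]<>((q -> ~s) -> q), w0
4. ~(q -> ~s), w0
5. q, w0
6. s, w0
7. ~<>((q -> ~s) -> q), w1
8. ~((q -> ~s) -> q), w0
9. q -> ~s, w0
10. ~q, w0
Accessibility: w0Rw0, w0Rw1, w1Rw0, w1Rw1
Branch closes: q and ~q both at w0.
Every branch closes (one shown): valid in S5.
S4-tableau for the negation ~(((q -> ~s) -> q) -> []<>((q -> ~s) -> q)):
1. ~(((q -> ~s) -> q) -> []<>((q -> ~s) -> q)), w0
2. (q -> ~s) -> q, w0
3. ~[]<>((q -> ~s) -> q), w0
4. q, w0
5. ~<>((q -> ~s) -> q), w1
6. ~((q -> ~s) -> q), w1
7. q -> ~s, w1
8. ~q, w1
9. ~s, w1
Accessibility: w0Rw0, w0Rw1, w1Rw1
Complete open branch: countermodel on an S4-frame, so not valid in S4, nor in K, T (the same frame is also a K-frame and a T-frame).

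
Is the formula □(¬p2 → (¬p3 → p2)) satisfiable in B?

1. □(¬p2 → (¬p3 → p2)), u
2. ¬p2 → (¬p3 → p2), u
3. ¬p3 → p2, u
4. p2, u
Accessibility: uRu

Satisfiable (open branch found)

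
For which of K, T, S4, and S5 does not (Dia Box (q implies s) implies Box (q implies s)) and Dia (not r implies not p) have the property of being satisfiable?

S5-tableau for the formula:
1. not (Dia Box (q implies s) implies Box (q implies s)) and Dia (not r implies not p), w0
2. not (Dia Box (q implies s) implies Box (q implies s)), w0   [and-rule on 1]
3. Dia (not r implies not p), w0   [and-rule on 1]
4. Dia Box (q implies s), w0   [neg-implies-rule on 2]
5. not Box (q implies s), w0   [neg-implies-rule on 2]
6. not r implies not p, w1   [Dia-rule on 3: fresh world w1, w0Rw1]
7. not p, w1   [implies-rule on 6 (branches; this branch)]
8. Box (q implies s), w2   [Dia-rule on 4: fresh world w2, w0Rw2]
9. q implies s, w0   [Box-rule on 8 via w2Rw0]
10. q implies s, w1   [Box-rule on 8 via w2Rw1]
11. q implies s, w2   [Box-rule on 8 via w2Rw2]
12. s, w0   [implies-rule on 9 (branches; this branch)]
13. s, w1   [implies-rule on 10 (branches; this branch)]
14. s, w2   [implies-rule on 11 (branches; this branch)]
15. not (q implies s), w3   [neg-Box-rule on 5: fresh world w3, w0Rw3]
16. q, w3   [neg-implies-rule on 15]
17. not s, w3   [neg-implies-rule on 15]
18. q implies s, w3   [Box-rule on 8 via w2Rw3]
19. s, w3   [implies-rule on 18 (branches; this branch)]
Accessibility: w0Rw0, w0Rw1, w0Rw2, w0Rw3, w1Rw0, w1Rw1, w1Rw2, w1Rw3, w2Rw0, w2Rw1, w2Rw2, w2Rw3, w3Rw0, w3Rw1, w3Rw2, w3Rw3
Branch closes: s and not s both at w3.
Every branch closes (one shown): unsatisfiable in S5.
S4-tableau for the formula:
1. not (Dia Box (q implies s) implies Box (q implies s)) and Dia (not r implies not p), w0
2. not (Dia Box (q implies s) implies Box (q implies s)), w0   [and-rule on 1]
3. Dia (not r implies not p), w0   [and-rule on 1]
4. Dia Box (q implies s), w0   [neg-implies-rule on 2]
5. not Box (q implies s), w0   [neg-implies-rule on 2]
6. not r implies not p, w1   [Dia-rule on 3: fresh world w1, w0Rw1]
7. not p, w1   [implies-rule on 6 (branches; this branch)]
8. Box (q implies s), w2   [Dia-rule on 4: fresh world w2, w0Rw2]
9. q implies s, w2   [Box-rule on 8 via w2Rw2]
10. s, w2   [implies-rule on 9 (branches; this branch)]
11. not (q implies s), w3   [neg-Box-rule on 5: fresh world w3, w0Rw3]
12. q, w3   [neg-implies-rule on 11]
13. not s, w3   [neg-implies-rule on 11]
Accessibility: w0Rw0, w0Rw1, w0Rw2, w0Rw3, w1Rw1, w2Rw2, w3Rw3
Complete open branch: satisfiable in S4, hence also in K, T (this S4-model is also a K-model and a T-model).

K, T, S4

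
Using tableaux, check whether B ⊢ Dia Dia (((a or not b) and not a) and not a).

No, not valid

Tableau for the negation not Dia Dia (((a or not b) and not a) and not a):
1. not Dia Dia (((a or not b) and not a) and not a), w0
2. not Dia (((a or not b) and not a) and not a), w0   [neg-Dia-rule on 1 via w0Rw0]
3. not (((a or not b) and not a) and not a), w0   [neg-Dia-rule on 2 via w0Rw0]
4. a, w0   [neg-and-rule on 3 (branches; this branch)]
Accessibility: w0Rw0
The negation has an open branch (countermodel exists).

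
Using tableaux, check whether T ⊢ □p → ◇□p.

Yes, valid

Tableau for the negation ¬(□p → ◇□p):
1. ¬(□p → ◇□p), u
2. □p, u
3. ¬◇□p, u
4. p, u
5. ¬□p, u
6. ¬p, v
7. p, v
Accessibility: uRu, uRv, vRv
Branch closes: p and ¬p both at v.
Every branch of the negation's tableau closes; the branch above is one of them.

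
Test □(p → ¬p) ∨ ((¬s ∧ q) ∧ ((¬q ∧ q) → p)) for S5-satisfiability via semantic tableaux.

1. □(p → ¬p) ∨ ((¬s ∧ q) ∧ ((¬q ∧ q) → p)), u
2. (¬s ∧ q) ∧ ((¬q ∧ q) → p), u
3. ¬s ∧ q, u
4. (¬q ∧ q) → p, u
5. ¬s, u
6. q, u
7. p, u
Accessibility: uRu

Satisfiable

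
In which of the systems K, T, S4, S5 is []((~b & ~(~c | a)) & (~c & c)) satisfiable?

K-tableau for the formula:
1. []((~b & ~(~c | a)) & (~c & c)), w0
Complete open branch: satisfiable in K.
T-tableau for the formula:
1. []((~b & ~(~c | a)) & (~c & c)), w0
2. (~b & ~(~c | a)) & (~c & c), w0   [[]-rule on 1 via w0Rw0]
3. ~b & ~(~c | a), w0   [&-rule on 2]
4. ~c & c, w0   [&-rule on 2]
5. ~b, w0   [&-rule on 3]
6. ~(~c | a), w0   [&-rule on 3]
7. ~c, w0   [&-rule on 4]
8. c, w0   [&-rule on 4]
Accessibility: w0Rw0
Branch closes: c and ~c both at w0.
Every branch closes (one shown): unsatisfiable in T, hence also in S4, S5 (every S4/S5-frame is a T-frame).

K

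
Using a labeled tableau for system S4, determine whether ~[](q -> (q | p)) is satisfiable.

1. ~[](q -> (q | p)), 0
2. ~(q -> (q | p)), 1
3. q, 1
4. ~(q | p), 1
5. ~q, 1
6. ~p, 1
Accessibility: 0R0, 0R1, 1R1
Branch closes: q and ~q both at 1.
All branches of the tableau close; one closing branch shown above.

No, unsatisfiable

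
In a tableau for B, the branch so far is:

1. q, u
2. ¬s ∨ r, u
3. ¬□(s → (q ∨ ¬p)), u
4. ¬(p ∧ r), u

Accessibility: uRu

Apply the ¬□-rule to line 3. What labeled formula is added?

a fresh world v with uRv, and ¬(s → (q ∨ ¬p)) at v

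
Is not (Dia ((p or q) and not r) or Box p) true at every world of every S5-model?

Not valid

Tableau for the negation Dia ((p or q) and not r) or Box p:
1. Dia ((p or q) and not r) or Box p, u
2. Box p, u   [or-rule on 1 (branches; this branch)]
3. p, u   [Box-rule on 2 via uRu]
Accessibility: uRu
The negation has an open branch (countermodel exists).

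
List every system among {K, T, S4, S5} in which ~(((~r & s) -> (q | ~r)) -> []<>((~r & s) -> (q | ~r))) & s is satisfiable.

K

K-tableau for the formula:
1. ~(((~r & s) -> (q | ~r)) -> []<>((~r & s) -> (q | ~r))) & s, w0
2. ~(((~r & s) -> (q | ~r)) -> []<>((~r & s) -> (q | ~r))), w0   [&-rule on 1]
3. s, w0   [&-rule on 1]
4. (~r & s) -> (q | ~r), w0   [~->-rule on 2]
5. ~[]<>((~r & s) -> (q | ~r)), w0   [~->-rule on 2]
6. q | ~r, w0   [->-rule on 4 (branches; this branch)]
7. ~r, w0   [|-rule on 6 (branches; this branch)]
8. ~<>((~r & s) -> (q | ~r)), w1   [~[]-rule on 5: fresh world w1, w0Rw1]
Accessibility: w0Rw1
Complete open branch: satisfiable in K.
T-tableau for the formula:
1. ~(((~r & s) -> (q | ~r)) -> []<>((~r & s) -> (q | ~r))) & s, w0
2. ~(((~r & s) -> (q | ~r)) -> []<>((~r & s) -> (q | ~r))), w0   [&-rule on 1]
3. s, w0   [&-rule on 1]
4. (~r & s) -> (q | ~r), w0   [~->-rule on 2]
5. ~[]<>((~r & s) -> (q | ~r)), w0   [~->-rule on 2]
6. q | ~r, w0   [->-rule on 4 (branches; this branch)]
7. ~r, w0   [|-rule on 6 (branches; this branch)]
8. ~<>((~r & s) -> (q | ~r)), w1   [~[]-rule on 5: fresh world w1, w0Rw1]
9. ~((~r & s) -> (q | ~r)), w1   [~<>-rule on 8 via w1Rw1]
10. ~r & s, w1   [~->-rule on 9]
11. ~(q | ~r), w1   [~->-rule on 9]
12. ~r, w1   [&-rule on 10]
13. s, w1   [&-rule on 10]
14. ~q, w1   [~|-rule on 11]
15. r, w1   [~|-rule on 11]
Accessibility: w0Rw0, w0Rw1, w1Rw1
Branch closes: r and ~r both at w1.
Every branch closes (one shown): unsatisfiable in T, hence also in S4, S5 (every S4/S5-frame is a T-frame).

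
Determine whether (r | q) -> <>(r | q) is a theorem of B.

Tableau for the negation ~((r | q) -> <>(r | q)):
1. ~((r | q) -> <>(r | q)), u
2. r | q, u
3. ~<>(r | q), u
4. ~(r | q), u
5. ~r, u
6. ~q, u
7. q, u
Accessibility: uRu
Branch closes: q and ~q both at u.
All branches of the negation close; one closing branch shown above.

Yes, valid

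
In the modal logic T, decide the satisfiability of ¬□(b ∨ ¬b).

1. ¬□(b ∨ ¬b), w0
2. ¬(b ∨ ¬b), w1   [¬□-rule on 1: fresh world w1, w0Rw1]
3. ¬b, w1   [¬∨-rule on 2]
4. b, w1   [¬∨-rule on 2]
Accessibility: w0Rw0, w0Rw1, w1Rw1
Branch closes: b and ¬b both at w1.
Every branch closes; the branch above is one of them.

Unsatisfiable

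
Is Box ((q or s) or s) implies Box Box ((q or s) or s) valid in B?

Tableau for the negation not (Box ((q or s) or s) implies Box Box ((q or s) or s)):
1. not (Box ((q or s) or s) implies Box Box ((q or s) or s)), w0
2. Box ((q or s) or s), w0   [neg-implies-rule on 1]
3. not Box Box ((q or s) or s), w0   [neg-implies-rule on 1]
4. (q or s) or s, w0   [Box-rule on 2 via w0Rw0]
5. s, w0   [or-rule on 4 (branches; this branch)]
6. not Box ((q or s) or s), w1   [neg-Box-rule on 3: fresh world w1, w0Rw1]
7. (q or s) or s, w1   [Box-rule on 2 via w0Rw1]
8. s, w1   [or-rule on 7 (branches; this branch)]
9. not ((q or s) or s), w2   [neg-Box-rule on 6: fresh world w2, w1Rw2]
10. not (q or s), w2   [neg-or-rule on 9]
11. not s, w2   [neg-or-rule on 9]
12. not q, w2   [neg-or-rule on 10]
Accessibility: w0Rw0, w0Rw1, w1Rw0, w1Rw1, w1Rw2, w2Rw1, w2Rw2
The negation has an open branch (countermodel exists).

Invalid (countermodel exists)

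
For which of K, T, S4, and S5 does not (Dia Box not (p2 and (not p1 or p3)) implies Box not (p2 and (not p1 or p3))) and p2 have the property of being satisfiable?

K, T, S4

S5-tableau for the formula:
1. not (Dia Box not (p2 and (not p1 or p3)) implies Box not (p2 and (not p1 or p3))) and p2, 0
2. not (Dia Box not (p2 and (not p1 or p3)) implies Box not (p2 and (not p1 or p3))), 0
3. p2, 0
4. Dia Box not (p2 and (not p1 or p3)), 0
5. not Box not (p2 and (not p1 or p3)), 0
6. Box not (p2 and (not p1 or p3)), 1
7. not (p2 and (not p1 or p3)), 0
8. not (p2 and (not p1 or p3)), 1
9. not (not p1 or p3), 0
10. p1, 0
11. not p3, 0
12. not (not p1 or p3), 1
13. p1, 1
14. not p3, 1
15. p2 and (not p1 or p3), 2
16. p2, 2
17. not p1 or p3, 2
18. not (p2 and (not p1 or p3)), 2
19. p3, 2
20. not (not p1 or p3), 2
21. p1, 2
22. not p3, 2
Accessibility: 0R0, 0R1, 0R2, 1R0, 1R1, 1R2, 2R0, 2R1, 2R2
Branch closes: p3 and not p3 both at 2.
Every branch closes (one shown): unsatisfiable in S5.
S4-tableau for the formula:
1. not (Dia Box not (p2 and (not p1 or p3)) implies Box not (p2 and (not p1 or p3))) and p2, 0
2. not (Dia Box not (p2 and (not p1 or p3)) implies Box not (p2 and (not p1 or p3))), 0
3. p2, 0
4. Dia Box not (p2 and (not p1 or p3)), 0
5. not Box not (p2 and (not p1 or p3)), 0
6. Box not (p2 and (not p1 or p3)), 1
7. not (p2 and (not p1 or p3)), 1
8. not (not p1 or p3), 1
9. p1, 1
10. not p3, 1
11. p2 and (not p1 or p3), 2
12. p2, 2
13. not p1 or p3, 2
14. p3, 2
Accessibility: 0R0, 0R1, 0R2, 1R1, 2R2
Complete open branch: satisfiable in S4, hence also in K, T (this S4-model is also a K-model and a T-model).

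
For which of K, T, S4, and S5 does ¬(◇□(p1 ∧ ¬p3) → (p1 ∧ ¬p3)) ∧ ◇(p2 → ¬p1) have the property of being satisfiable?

S4-tableau for the formula:
1. ¬(◇□(p1 ∧ ¬p3) → (p1 ∧ ¬p3)) ∧ ◇(p2 → ¬p1), u
2. ¬(◇□(p1 ∧ ¬p3) → (p1 ∧ ¬p3)), u   [∧-rule on 1]
3. ◇(p2 → ¬p1), u   [∧-rule on 1]
4. ◇□(p1 ∧ ¬p3), u   [¬→-rule on 2]
5. ¬(p1 ∧ ¬p3), u   [¬→-rule on 2]
6. p3, u   [¬∧-rule on 5 (branches; this branch)]
7. p2 → ¬p1, v   [◇-rule on 3: fresh world v, uRv]
8. ¬p1, v   [→-rule on 7 (branches; this branch)]
9. □(p1 ∧ ¬p3), w   [◇-rule on 4: fresh world w, uRw]
10. p1 ∧ ¬p3, w   [□-rule on 9 via wRw]
11. p1, w   [∧-rule on 10]
12. ¬p3, w   [∧-rule on 10]
Accessibility: uRu, uRv, uRw, vRv, wRw
Complete open branch: satisfiable in S4, hence also in K, T (this S4-model is also a K-model and a T-model).
S5-tableau for the formula:
1. ¬(◇□(p1 ∧ ¬p3) → (p1 ∧ ¬p3)) ∧ ◇(p2 → ¬p1), u
2. ¬(◇□(p1 ∧ ¬p3) → (p1 ∧ ¬p3)), u   [∧-rule on 1]
3. ◇(p2 → ¬p1), u   [∧-rule on 1]
4. ◇□(p1 ∧ ¬p3), u   [¬→-rule on 2]
5. ¬(p1 ∧ ¬p3), u   [¬→-rule on 2]
6. p3, u   [¬∧-rule on 5 (branches; this branch)]
7. p2 → ¬p1, v   [◇-rule on 3: fresh world v, uRv]
8. ¬p1, v   [→-rule on 7 (branches; this branch)]
9. □(p1 ∧ ¬p3), w   [◇-rule on 4: fresh world w, uRw]
10. p1 ∧ ¬p3, u   [□-rule on 9 via wRu]
11. p1, u   [∧-rule on 10]
12. ¬p3, u   [∧-rule on 10]
Accessibility: uRu, uRv, uRw, vRu, vRv, vRw, wRu, wRv, wRw
Branch closes: p3 and ¬p3 both at u.
Every branch closes (one shown): unsatisfiable in S5.

K, T, S4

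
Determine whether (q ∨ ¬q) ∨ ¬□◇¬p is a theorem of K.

Yes, valid

Tableau for the negation ¬((q ∨ ¬q) ∨ ¬□◇¬p):
1. ¬((q ∨ ¬q) ∨ ¬□◇¬p), u
2. ¬(q ∨ ¬q), u
3. □◇¬p, u
4. ¬q, u
5. q, u
Branch closes: q and ¬q both at u.
All branches of the negation close; one closing branch shown above.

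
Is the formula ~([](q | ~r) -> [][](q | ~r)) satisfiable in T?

Satisfiable (open branch found)

1. ~([](q | ~r) -> [][](q | ~r)), w0
2. [](q | ~r), w0
3. ~[][](q | ~r), w0
4. q | ~r, w0
5. ~r, w0
6. ~[](q | ~r), w1
7. q | ~r, w1
8. ~r, w1
9. ~(q | ~r), w2
10. ~q, w2
11. r, w2
Accessibility: w0Rw0, w0Rw1, w1Rw1, w1Rw2, w2Rw2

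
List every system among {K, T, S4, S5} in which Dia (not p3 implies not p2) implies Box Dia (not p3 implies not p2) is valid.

S5-tableau for the negation not (Dia (not p3 implies not p2) implies Box Dia (not p3 implies not p2)):
1. not (Dia (not p3 implies not p2) implies Box Dia (not p3 implies not p2)), w0
2. Dia (not p3 implies not p2), w0
3. not Box Dia (not p3 implies not p2), w0
4. not p3 implies not p2, w1
5. not p2, w1
6. not Dia (not p3 implies not p2), w2
7. not (not p3 implies not p2), w0
8. not p3, w0
9. p2, w0
10. not (not p3 implies not p2), w1
11. not p3, w1
12. p2, w1
Accessibility: w0Rw0, w0Rw1, w0Rw2, w1Rw0, w1Rw1, w1Rw2, w2Rw0, w2Rw1, w2Rw2
Branch closes: p2 and not p2 both at w1.
Every branch closes (one shown): valid in S5.
S4-tableau for the negation not (Dia (not p3 implies not p2) implies Box Dia (not p3 implies not p2)):
1. not (Dia (not p3 implies not p2) implies Box Dia (not p3 implies not p2)), w0
2. Dia (not p3 implies not p2), w0
3. not Box Dia (not p3 implies not p2), w0
4. not p3 implies not p2, w1
5. not p2, w1
6. not Dia (not p3 implies not p2), w2
7. not (not p3 implies not p2), w2
8. not p3, w2
9. p2, w2
Accessibility: w0Rw0, w0Rw1, w0Rw2, w1Rw1, w2Rw2
Complete open branch: countermodel on an S4-frame, so not valid in S4, nor in K, T (the same frame is also a K-frame and a T-frame).

S5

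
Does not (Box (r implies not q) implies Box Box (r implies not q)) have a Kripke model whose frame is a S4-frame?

1. not (Box (r implies not q) implies Box Box (r implies not q)), 0
2. Box (r implies not q), 0
3. not Box Box (r implies not q), 0
4. r implies not q, 0
5. not q, 0
6. not Box (r implies not q), 1
7. r implies not q, 1
8. not q, 1
9. not (r implies not q), 2
10. r, 2
11. q, 2
12. r implies not q, 2
13. not q, 2
Accessibility: 0R0, 0R1, 0R2, 1R1, 1R2, 2R2
Branch closes: q and not q both at 2.
All branches of the tableau close; one closing branch shown above.

No, unsatisfiable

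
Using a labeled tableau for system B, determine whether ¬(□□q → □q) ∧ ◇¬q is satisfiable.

1. ¬(□□q → □q) ∧ ◇¬q, u
2. ¬(□□q → □q), u
3. ◇¬q, u
4. □□q, u
5. ¬□q, u
6. □q, u
7. q, u
8. ¬q, v
9. □q, v
10. q, v
Accessibility: uRu, uRv, vRu, vRv
Branch closes: q and ¬q both at v.
(One branch shown.) All branches close.

Unsatisfiable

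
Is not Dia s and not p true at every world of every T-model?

No, not valid

Tableau for the negation not (not Dia s and not p):
1. not (not Dia s and not p), u
2. p, u
Accessibility: uRu
The negation has an open branch (countermodel exists).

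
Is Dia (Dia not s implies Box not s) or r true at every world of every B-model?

No, not valid

Tableau for the negation not (Dia (Dia not s implies Box not s) or r):
1. not (Dia (Dia not s implies Box not s) or r), u
2. not Dia (Dia not s implies Box not s), u
3. not r, u
4. not (Dia not s implies Box not s), u
5. Dia not s, u
6. not Box not s, u
7. not s, v
8. not (Dia not s implies Box not s), v
9. Dia not s, v
10. not Box not s, v
11. s, w
12. not (Dia not s implies Box not s), w
13. Dia not s, w
14. not Box not s, w
15. not s, x
16. s, y
17. not s, z
18. s, w6
Accessibility: uRu, uRv, uRw, vRu, vRv, vRx, vRy, wRu, wRw, wRz, wRw6, xRv, xRx, yRv, yRy, zRw, zRz, w6Rw, w6Rw6
The negation has an open branch (countermodel exists).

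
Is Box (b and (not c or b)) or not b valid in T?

Tableau for the negation not (Box (b and (not c or b)) or not b):
1. not (Box (b and (not c or b)) or not b), 0
2. not Box (b and (not c or b)), 0   [neg-or-rule on 1]
3. b, 0   [neg-or-rule on 1]
4. not (b and (not c or b)), 1   [neg-Box-rule on 2: fresh world 1, 0R1]
5. not (not c or b), 1   [neg-and-rule on 4 (branches; this branch)]
6. c, 1   [neg-or-rule on 5]
7. not b, 1   [neg-or-rule on 5]
Accessibility: 0R0, 0R1, 1R1
The negation has an open branch (countermodel exists).

Invalid (countermodel exists)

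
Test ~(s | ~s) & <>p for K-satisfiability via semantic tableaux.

No, unsatisfiable

1. ~(s | ~s) & <>p, 0
2. ~(s | ~s), 0
3. <>p, 0
4. ~s, 0
5. s, 0
Branch closes: s and ~s both at 0.
(One branch shown.) All branches close.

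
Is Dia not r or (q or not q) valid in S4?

Valid in S4

Tableau for the negation not (Dia not r or (q or not q)):
1. not (Dia not r or (q or not q)), w0
2. not Dia not r, w0   [neg-or-rule on 1]
3. not (q or not q), w0   [neg-or-rule on 1]
4. not q, w0   [neg-or-rule on 3]
5. q, w0   [neg-or-rule on 3]
Accessibility: w0Rw0
Branch closes: q and not q both at w0.
Every branch of the negation's tableau closes; the branch above is one of them.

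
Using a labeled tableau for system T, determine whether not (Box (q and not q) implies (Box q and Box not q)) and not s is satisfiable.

Unsatisfiable

1. not (Box (q and not q) implies (Box q and Box not q)) and not s, 0
2. not (Box (q and not q) implies (Box q and Box not q)), 0
3. not s, 0
4. Box (q and not q), 0
5. not (Box q and Box not q), 0
6. q and not q, 0
7. q, 0
8. not q, 0
Accessibility: 0R0
Branch closes: q and not q both at 0.
All branches of the tableau close; one closing branch shown above.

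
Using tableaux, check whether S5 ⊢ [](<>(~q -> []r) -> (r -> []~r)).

Invalid (countermodel exists)

Tableau for the negation ~[](<>(~q -> []r) -> (r -> []~r)):
1. ~[](<>(~q -> []r) -> (r -> []~r)), u
2. ~(<>(~q -> []r) -> (r -> []~r)), v
3. <>(~q -> []r), v
4. ~(r -> []~r), v
5. r, v
6. ~[]~r, v
7. ~q -> []r, w
8. []r, w
9. r, u
10. r, w
11. r, x
Accessibility: uRu, uRv, uRw, uRx, vRu, vRv, vRw, vRx, wRu, wRv, wRw, wRx, xRu, xRv, xRw, xRx
The negation has an open branch (countermodel exists).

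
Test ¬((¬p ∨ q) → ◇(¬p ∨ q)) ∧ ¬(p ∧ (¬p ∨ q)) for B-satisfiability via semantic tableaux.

Unsatisfiable

1. ¬((¬p ∨ q) → ◇(¬p ∨ q)) ∧ ¬(p ∧ (¬p ∨ q)), u
2. ¬((¬p ∨ q) → ◇(¬p ∨ q)), u
3. ¬(p ∧ (¬p ∨ q)), u
4. ¬p ∨ q, u
5. ¬◇(¬p ∨ q), u
6. ¬(¬p ∨ q), u
7. p, u
8. ¬q, u
9. q, u
Accessibility: uRu
Branch closes: q and ¬q both at u.
Every branch closes; the branch above is one of them.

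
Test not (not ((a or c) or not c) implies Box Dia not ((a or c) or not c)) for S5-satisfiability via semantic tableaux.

1. not (not ((a or c) or not c) implies Box Dia not ((a or c) or not c)), u
2. not ((a or c) or not c), u
3. not Box Dia not ((a or c) or not c), u
4. not (a or c), u
5. c, u
6. not a, u
7. not c, u
Accessibility: uRu
Branch closes: c and not c both at u.
(One branch shown.) All branches close.

Unsatisfiable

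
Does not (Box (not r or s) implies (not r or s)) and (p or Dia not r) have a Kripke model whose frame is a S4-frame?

No, unsatisfiable

1. not (Box (not r or s) implies (not r or s)) and (p or Dia not r), w0
2. not (Box (not r or s) implies (not r or s)), w0
3. p or Dia not r, w0
4. Box (not r or s), w0
5. not (not r or s), w0
6. r, w0
7. not s, w0
8. not r or s, w0
9. Dia not r, w0
10. s, w0
Accessibility: w0Rw0
Branch closes: s and not s both at w0.
Every branch closes; the branch above is one of them.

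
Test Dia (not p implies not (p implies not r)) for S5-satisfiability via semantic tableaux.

1. Dia (not p implies not (p implies not r)), 0
2. not p implies not (p implies not r), 1
3. not (p implies not r), 1
4. p, 1
5. r, 1
Accessibility: 0R0, 0R1, 1R0, 1R1

Satisfiable (open branch found)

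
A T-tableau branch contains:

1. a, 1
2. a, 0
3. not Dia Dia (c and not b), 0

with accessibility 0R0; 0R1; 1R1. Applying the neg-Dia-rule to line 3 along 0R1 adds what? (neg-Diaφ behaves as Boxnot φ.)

not Dia (c and not b), 1

neg-Diaφ behaves as Boxnot φ: propagate the negated body to each accessible world.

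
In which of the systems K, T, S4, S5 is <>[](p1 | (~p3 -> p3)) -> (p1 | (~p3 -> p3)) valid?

S4-tableau for the negation ~(<>[](p1 | (~p3 -> p3)) -> (p1 | (~p3 -> p3))):
1. ~(<>[](p1 | (~p3 -> p3)) -> (p1 | (~p3 -> p3))), w0
2. <>[](p1 | (~p3 -> p3)), w0
3. ~(p1 | (~p3 -> p3)), w0
4. ~p1, w0
5. ~(~p3 -> p3), w0
6. ~p3, w0
7. [](p1 | (~p3 -> p3)), w1
8. p1 | (~p3 -> p3), w1
9. ~p3 -> p3, w1
10. p3, w1
Accessibility: w0Rw0, w0Rw1, w1Rw1
Complete open branch: countermodel on an S4-frame, so not valid in S4, nor in K, T (the same frame is also a K-frame and a T-frame).
S5-tableau for the negation ~(<>[](p1 | (~p3 -> p3)) -> (p1 | (~p3 -> p3))):
1. ~(<>[](p1 | (~p3 -> p3)) -> (p1 | (~p3 -> p3))), w0
2. <>[](p1 | (~p3 -> p3)), w0
3. ~(p1 | (~p3 -> p3)), w0
4. ~p1, w0
5. ~(~p3 -> p3), w0
6. ~p3, w0
7. [](p1 | (~p3 -> p3)), w1
8. p1 | (~p3 -> p3), w0
9. p1 | (~p3 -> p3), w1
10. ~p3 -> p3, w0
11. ~p3 -> p3, w1
12. p3, w0
Accessibility: w0Rw0, w0Rw1, w1Rw0, w1Rw1
Branch closes: p3 and ~p3 both at w0.
Every branch closes (one shown): valid in S5.

S5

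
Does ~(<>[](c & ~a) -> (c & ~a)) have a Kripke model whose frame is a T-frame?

Satisfiable (open branch found)

1. ~(<>[](c & ~a) -> (c & ~a)), w0
2. <>[](c & ~a), w0
3. ~(c & ~a), w0
4. a, w0
5. [](c & ~a), w1
6. c & ~a, w1
7. c, w1
8. ~a, w1
Accessibility: w0Rw0, w0Rw1, w1Rw1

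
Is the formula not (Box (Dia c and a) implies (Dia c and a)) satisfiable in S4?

Unsatisfiable (every branch closes)

1. not (Box (Dia c and a) implies (Dia c and a)), w0
2. Box (Dia c and a), w0
3. not (Dia c and a), w0
4. Dia c and a, w0
5. Dia c, w0
6. a, w0
7. not Dia c, w0
8. not c, w0
9. c, w1
10. Dia c and a, w1
11. Dia c, w1
12. a, w1
13. not c, w1
Accessibility: w0Rw0, w0Rw1, w1Rw1
Branch closes: c and not c both at w1.
All branches of the tableau close; one closing branch shown above.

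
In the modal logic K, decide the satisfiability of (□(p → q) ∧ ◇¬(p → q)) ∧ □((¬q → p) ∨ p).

No, unsatisfiable

1. (□(p → q) ∧ ◇¬(p → q)) ∧ □((¬q → p) ∨ p), u
2. □(p → q) ∧ ◇¬(p → q), u
3. □((¬q → p) ∨ p), u
4. □(p → q), u
5. ◇¬(p → q), u
6. ¬(p → q), v
7. p, v
8. ¬q, v
9. (¬q → p) ∨ p, v
10. p → q, v
11. q, v
Accessibility: uRv
Branch closes: q and ¬q both at v.
All branches of the tableau close; one closing branch shown above.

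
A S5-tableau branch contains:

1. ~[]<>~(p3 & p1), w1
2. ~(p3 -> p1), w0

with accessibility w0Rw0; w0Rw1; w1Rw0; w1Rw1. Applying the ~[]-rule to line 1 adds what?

a fresh world w2 with w1Rw2, and ~<>~(p3 & p1) at w2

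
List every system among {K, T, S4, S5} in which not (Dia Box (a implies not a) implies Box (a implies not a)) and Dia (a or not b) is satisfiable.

S4-tableau for the formula:
1. not (Dia Box (a implies not a) implies Box (a implies not a)) and Dia (a or not b), 0
2. not (Dia Box (a implies not a) implies Box (a implies not a)), 0
3. Dia (a or not b), 0
4. Dia Box (a implies not a), 0
5. not Box (a implies not a), 0
6. a or not b, 1
7. not b, 1
8. Box (a implies not a), 2
9. a implies not a, 2
10. not a, 2
11. not (a implies not a), 3
12. a, 3
Accessibility: 0R0, 0R1, 0R2, 0R3, 1R1, 2R2, 3R3
Complete open branch: satisfiable in S4, hence also in K, T (this S4-model is also a K-model and a T-model).
S5-tableau for the formula:
1. not (Dia Box (a implies not a) implies Box (a implies not a)) and Dia (a or not b), 0
2. not (Dia Box (a implies not a) implies Box (a implies not a)), 0
3. Dia (a or not b), 0
4. Dia Box (a implies not a), 0
5. not Box (a implies not a), 0
6. a or not b, 1
7. not b, 1
8. Box (a implies not a), 2
9. a implies not a, 0
10. a implies not a, 1
11. a implies not a, 2
12. not a, 0
13. not a, 1
14. not a, 2
15. not (a implies not a), 3
16. a, 3
17. a implies not a, 3
18. not a, 3
Accessibility: 0R0, 0R1, 0R2, 0R3, 1R0, 1R1, 1R2, 1R3, 2R0, 2R1, 2R2, 2R3, 3R0, 3R1, 3R2, 3R3
Branch closes: a and not a both at 3.
Every branch closes (one shown): unsatisfiable in S5.

K, T, S4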